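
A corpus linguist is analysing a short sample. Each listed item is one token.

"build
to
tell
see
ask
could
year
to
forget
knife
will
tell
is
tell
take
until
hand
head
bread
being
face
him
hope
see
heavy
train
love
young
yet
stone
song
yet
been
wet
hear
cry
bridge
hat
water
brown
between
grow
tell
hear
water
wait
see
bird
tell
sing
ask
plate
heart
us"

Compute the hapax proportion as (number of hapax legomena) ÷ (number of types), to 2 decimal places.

Frequencies: tell:5, see:3, to:2, ask:2, yet:2, hear:2, water:2, build:1, could:1, year:1, forget:1, knife:1, will:1, is:1, take:1, until:1, hand:1, head:1, bread:1, being:1, … (23 more, each freq 1)
Hapax count = 36; type count = 43.
Ratio = 36 / 43 = 0.84

0.84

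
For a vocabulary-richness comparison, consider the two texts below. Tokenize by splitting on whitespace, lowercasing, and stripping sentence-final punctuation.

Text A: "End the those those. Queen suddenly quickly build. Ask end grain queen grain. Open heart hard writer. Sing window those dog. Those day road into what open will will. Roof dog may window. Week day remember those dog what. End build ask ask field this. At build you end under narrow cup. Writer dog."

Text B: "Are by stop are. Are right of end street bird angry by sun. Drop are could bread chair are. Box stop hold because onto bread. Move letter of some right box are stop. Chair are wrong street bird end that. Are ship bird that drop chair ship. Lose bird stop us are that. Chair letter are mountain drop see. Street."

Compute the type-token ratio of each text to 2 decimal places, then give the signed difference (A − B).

TTR(A) = 32/54 = 0.59
TTR(B) = 28/60 = 0.47
Difference = 0.59 − 0.47 = 0.12

0.12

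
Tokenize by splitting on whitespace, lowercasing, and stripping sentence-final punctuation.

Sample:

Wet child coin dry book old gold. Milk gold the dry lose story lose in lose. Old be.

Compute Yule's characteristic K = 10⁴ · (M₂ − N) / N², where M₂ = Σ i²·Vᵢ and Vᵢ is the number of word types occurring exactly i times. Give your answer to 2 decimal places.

370.37

Frequencies: lose:3, dry:2, old:2, gold:2, wet:1, child:1, coin:1, book:1, milk:1, the:1, story:1, in:1, be:1
N = 18. Frequency spectrum: V_1=9, V_2=3, V_3=1
M₂ = 1²·9 + 2²·3 + 3²·1 = 30
K = 10000 × (30 − 18) / 18² = 370.37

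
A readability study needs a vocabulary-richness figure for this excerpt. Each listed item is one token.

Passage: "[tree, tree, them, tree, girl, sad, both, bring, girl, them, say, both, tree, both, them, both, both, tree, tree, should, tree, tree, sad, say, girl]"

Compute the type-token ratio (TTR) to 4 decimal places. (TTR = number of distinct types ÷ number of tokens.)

0.3200

N = 25 tokens, V = 8 types.
TTR = V / N = 8 / 25 = 0.3200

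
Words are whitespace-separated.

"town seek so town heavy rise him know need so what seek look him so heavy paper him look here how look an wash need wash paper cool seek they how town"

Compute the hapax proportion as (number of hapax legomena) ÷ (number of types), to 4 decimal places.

Frequencies: town:3, seek:3, so:3, him:3, look:3, heavy:2, need:2, paper:2, how:2, wash:2, rise:1, know:1, what:1, here:1, an:1, cool:1, they:1
Hapax count = 7; type count = 17.
Ratio = 7 / 17 = 0.4118

0.4118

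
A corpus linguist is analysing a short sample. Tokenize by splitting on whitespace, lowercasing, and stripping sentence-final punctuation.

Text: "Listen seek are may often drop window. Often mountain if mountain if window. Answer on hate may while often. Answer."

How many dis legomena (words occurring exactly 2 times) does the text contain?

5

Frequencies: often:3, may:2, window:2, mountain:2, if:2, answer:2, listen:1, seek:1, are:1, drop:1, on:1, hate:1, while:1
Words with frequency 2: answer, if, may, mountain, window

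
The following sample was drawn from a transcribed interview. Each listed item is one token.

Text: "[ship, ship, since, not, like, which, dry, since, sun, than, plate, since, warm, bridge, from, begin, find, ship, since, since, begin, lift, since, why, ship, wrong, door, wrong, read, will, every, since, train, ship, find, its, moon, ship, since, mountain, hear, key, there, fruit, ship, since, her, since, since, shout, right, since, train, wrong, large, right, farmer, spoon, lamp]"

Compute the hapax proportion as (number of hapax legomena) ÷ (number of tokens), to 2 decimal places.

0.49

Frequencies: since:12, ship:7, wrong:3, begin:2, find:2, train:2, right:2, not:1, like:1, which:1, dry:1, sun:1, than:1, plate:1, warm:1, bridge:1, from:1, lift:1, why:1, door:1, … (16 more, each freq 1)
Hapax count = 29; token count = 59.
Ratio = 29 / 59 = 0.49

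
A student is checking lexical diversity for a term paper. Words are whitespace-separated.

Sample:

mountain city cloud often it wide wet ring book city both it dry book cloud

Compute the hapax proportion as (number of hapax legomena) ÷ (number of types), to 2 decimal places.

0.64

Frequencies: city:2, cloud:2, it:2, book:2, mountain:1, often:1, wide:1, wet:1, ring:1, both:1, dry:1
Hapax count = 7; type count = 11.
Ratio = 7 / 11 = 0.64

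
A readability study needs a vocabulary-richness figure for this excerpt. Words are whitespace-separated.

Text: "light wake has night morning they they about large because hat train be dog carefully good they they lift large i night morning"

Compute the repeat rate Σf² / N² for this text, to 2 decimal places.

0.08

Frequencies: they:4, night:2, morning:2, large:2, light:1, wake:1, has:1, about:1, because:1, hat:1, train:1, be:1, dog:1, carefully:1, good:1, lift:1, i:1
Σf² = 41; N² = 529
Repeat rate = 41 / 529 = 0.08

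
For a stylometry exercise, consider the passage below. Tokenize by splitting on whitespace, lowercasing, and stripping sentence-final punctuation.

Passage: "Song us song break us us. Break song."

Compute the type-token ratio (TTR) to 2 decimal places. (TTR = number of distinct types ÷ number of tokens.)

N = 8 tokens, V = 3 types.
TTR = V / N = 3 / 8 = 0.38

0.38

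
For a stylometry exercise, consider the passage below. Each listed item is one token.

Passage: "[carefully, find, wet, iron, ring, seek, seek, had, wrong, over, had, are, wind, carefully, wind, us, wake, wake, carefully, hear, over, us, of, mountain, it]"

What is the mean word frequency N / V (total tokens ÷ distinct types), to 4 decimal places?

1.4706

N = 25 tokens, V = 17 types.
Mean frequency = N / V = 25 / 17 = 1.4706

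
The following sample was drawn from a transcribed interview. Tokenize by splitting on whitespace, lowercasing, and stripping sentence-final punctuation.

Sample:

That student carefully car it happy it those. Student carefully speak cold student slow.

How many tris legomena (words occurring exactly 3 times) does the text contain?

Frequencies: student:3, carefully:2, it:2, that:1, car:1, happy:1, those:1, speak:1, cold:1, slow:1
Words with frequency 3: student

1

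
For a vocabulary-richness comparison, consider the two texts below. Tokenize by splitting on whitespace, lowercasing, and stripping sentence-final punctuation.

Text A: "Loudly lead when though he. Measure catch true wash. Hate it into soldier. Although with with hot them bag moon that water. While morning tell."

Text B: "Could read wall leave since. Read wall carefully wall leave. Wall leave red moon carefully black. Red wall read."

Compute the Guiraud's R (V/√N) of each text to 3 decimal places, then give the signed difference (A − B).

2.735

A: V=24, N=25, R=4.800
B: V=9, N=19, R=2.065
Difference = 4.800 − 2.065 = 2.735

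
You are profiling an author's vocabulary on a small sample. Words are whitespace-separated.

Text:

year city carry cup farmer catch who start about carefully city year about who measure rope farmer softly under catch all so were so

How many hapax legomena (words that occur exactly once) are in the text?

10

Frequencies: year:2, city:2, farmer:2, catch:2, who:2, about:2, so:2, carry:1, cup:1, start:1, carefully:1, measure:1, rope:1, softly:1, under:1, all:1, were:1
Hapax (freq=1): all, carefully, carry, cup, measure, rope, softly, start, under, were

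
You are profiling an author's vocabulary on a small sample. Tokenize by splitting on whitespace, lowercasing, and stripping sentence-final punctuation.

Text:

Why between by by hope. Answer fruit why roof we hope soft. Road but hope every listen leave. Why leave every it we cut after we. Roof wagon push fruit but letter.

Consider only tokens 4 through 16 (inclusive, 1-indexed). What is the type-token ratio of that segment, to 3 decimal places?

Segment tokens 4–16: by, hope, answer, fruit, why, roof, we, hope, soft, road, but, hope, every
Segment N = 13, segment V = 11.
TTR = 11 / 13 = 0.846

0.846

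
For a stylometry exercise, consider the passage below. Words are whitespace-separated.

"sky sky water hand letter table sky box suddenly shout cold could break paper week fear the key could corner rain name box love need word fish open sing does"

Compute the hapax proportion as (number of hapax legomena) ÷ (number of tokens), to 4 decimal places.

0.7667

Frequencies: sky:3, box:2, could:2, water:1, hand:1, letter:1, table:1, suddenly:1, shout:1, cold:1, break:1, paper:1, week:1, fear:1, the:1, key:1, corner:1, rain:1, name:1, love:1, … (6 more, each freq 1)
Hapax count = 23; token count = 30.
Ratio = 23 / 30 = 0.7667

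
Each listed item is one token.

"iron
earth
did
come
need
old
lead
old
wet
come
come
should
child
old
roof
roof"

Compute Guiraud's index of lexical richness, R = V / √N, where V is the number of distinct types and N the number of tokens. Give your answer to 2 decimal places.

N = 16, V = 11.
√N = 4.000000
R = 11 / 4.000000 = 2.75

2.75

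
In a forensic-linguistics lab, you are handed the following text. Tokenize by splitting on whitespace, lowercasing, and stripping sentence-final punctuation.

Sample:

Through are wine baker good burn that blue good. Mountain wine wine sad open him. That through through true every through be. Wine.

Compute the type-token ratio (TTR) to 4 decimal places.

0.6522

N = 23 tokens, V = 15 types.
TTR = V / N = 15 / 23 = 0.6522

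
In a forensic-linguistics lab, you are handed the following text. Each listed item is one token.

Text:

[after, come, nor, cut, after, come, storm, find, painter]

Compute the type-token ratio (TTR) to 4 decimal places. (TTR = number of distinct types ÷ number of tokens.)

N = 9 tokens, V = 7 types.
TTR = V / N = 7 / 9 = 0.7778

0.7778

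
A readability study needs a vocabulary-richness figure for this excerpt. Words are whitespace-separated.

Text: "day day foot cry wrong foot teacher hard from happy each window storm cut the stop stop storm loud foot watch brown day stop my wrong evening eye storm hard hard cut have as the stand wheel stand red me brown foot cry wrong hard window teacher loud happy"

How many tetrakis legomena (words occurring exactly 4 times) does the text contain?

Frequencies: foot:4, hard:4, day:3, wrong:3, storm:3, stop:3, cry:2, teacher:2, happy:2, window:2, cut:2, the:2, loud:2, brown:2, stand:2, from:1, each:1, watch:1, my:1, evening:1, … (6 more, each freq 1)
Words with frequency 4: foot, hard

2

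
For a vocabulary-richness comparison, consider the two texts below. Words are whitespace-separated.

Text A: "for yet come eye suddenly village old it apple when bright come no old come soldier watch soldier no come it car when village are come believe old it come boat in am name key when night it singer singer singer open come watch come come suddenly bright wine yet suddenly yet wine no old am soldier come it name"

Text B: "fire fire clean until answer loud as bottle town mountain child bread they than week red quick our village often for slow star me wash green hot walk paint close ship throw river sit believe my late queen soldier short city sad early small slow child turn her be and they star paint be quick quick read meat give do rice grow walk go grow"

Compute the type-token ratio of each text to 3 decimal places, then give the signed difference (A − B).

-0.398

TTR(A) = 26/60 = 0.433
TTR(B) = 54/65 = 0.831
Difference = 0.433 − 0.831 = -0.398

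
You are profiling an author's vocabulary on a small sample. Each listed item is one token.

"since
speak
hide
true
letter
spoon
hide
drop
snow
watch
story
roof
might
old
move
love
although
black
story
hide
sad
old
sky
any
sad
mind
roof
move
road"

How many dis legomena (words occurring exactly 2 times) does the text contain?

Frequencies: hide:3, story:2, roof:2, old:2, move:2, sad:2, since:1, speak:1, true:1, letter:1, spoon:1, drop:1, snow:1, watch:1, might:1, love:1, although:1, black:1, sky:1, any:1, … (2 more, each freq 1)
Words with frequency 2: move, old, roof, sad, story

5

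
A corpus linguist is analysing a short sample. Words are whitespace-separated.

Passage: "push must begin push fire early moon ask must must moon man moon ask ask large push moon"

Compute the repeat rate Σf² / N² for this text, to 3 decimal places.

Frequencies: moon:4, push:3, must:3, ask:3, begin:1, fire:1, early:1, man:1, large:1
Σf² = 48; N² = 324
Repeat rate = 48 / 324 = 0.148

0.148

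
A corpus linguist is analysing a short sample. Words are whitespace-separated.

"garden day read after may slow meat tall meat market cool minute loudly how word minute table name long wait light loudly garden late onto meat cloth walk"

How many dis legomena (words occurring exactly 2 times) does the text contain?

Frequencies: meat:3, garden:2, minute:2, loudly:2, day:1, read:1, after:1, may:1, slow:1, tall:1, market:1, cool:1, how:1, word:1, table:1, name:1, long:1, wait:1, light:1, late:1, … (3 more, each freq 1)
Words with frequency 2: garden, loudly, minute

3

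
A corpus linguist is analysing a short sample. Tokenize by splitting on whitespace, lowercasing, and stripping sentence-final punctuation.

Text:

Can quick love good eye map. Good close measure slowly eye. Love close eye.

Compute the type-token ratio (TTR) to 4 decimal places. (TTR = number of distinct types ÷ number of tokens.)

N = 14 tokens, V = 9 types.
TTR = V / N = 9 / 14 = 0.6429

0.6429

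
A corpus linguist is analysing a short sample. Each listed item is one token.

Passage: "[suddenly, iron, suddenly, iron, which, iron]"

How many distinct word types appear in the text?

3

Distinct types: {iron, suddenly, which}
V = 3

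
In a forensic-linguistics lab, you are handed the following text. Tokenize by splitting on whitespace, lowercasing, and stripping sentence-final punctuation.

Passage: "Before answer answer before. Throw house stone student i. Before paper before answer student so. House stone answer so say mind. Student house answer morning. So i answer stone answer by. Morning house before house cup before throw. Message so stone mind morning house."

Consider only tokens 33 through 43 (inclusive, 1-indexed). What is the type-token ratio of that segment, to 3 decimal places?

Segment tokens 33–43: house, before, house, cup, before, throw, message, so, stone, mind, morning
Segment N = 11, segment V = 9.
TTR = 9 / 11 = 0.818

0.818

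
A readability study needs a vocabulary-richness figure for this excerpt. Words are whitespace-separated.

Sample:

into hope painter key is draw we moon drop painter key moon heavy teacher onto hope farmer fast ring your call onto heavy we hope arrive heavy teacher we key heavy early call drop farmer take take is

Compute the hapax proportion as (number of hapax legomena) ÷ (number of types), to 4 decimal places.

Frequencies: heavy:4, hope:3, key:3, we:3, painter:2, is:2, moon:2, drop:2, teacher:2, onto:2, farmer:2, call:2, take:2, into:1, draw:1, fast:1, ring:1, your:1, arrive:1, early:1
Hapax count = 7; type count = 20.
Ratio = 7 / 20 = 0.3500

0.3500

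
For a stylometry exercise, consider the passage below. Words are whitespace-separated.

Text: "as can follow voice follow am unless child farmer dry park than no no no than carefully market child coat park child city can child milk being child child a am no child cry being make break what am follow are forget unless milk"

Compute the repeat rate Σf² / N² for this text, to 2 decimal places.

0.06

Frequencies: child:7, no:4, follow:3, am:3, can:2, unless:2, park:2, than:2, milk:2, being:2, as:1, voice:1, farmer:1, dry:1, carefully:1, market:1, coat:1, city:1, a:1, cry:1, … (5 more, each freq 1)
Σf² = 122; N² = 1936
Repeat rate = 122 / 1936 = 0.06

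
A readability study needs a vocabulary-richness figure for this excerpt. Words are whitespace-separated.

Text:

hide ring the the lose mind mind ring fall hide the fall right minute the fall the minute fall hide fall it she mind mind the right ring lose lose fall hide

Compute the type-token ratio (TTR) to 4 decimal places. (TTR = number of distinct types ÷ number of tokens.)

N = 32 tokens, V = 10 types.
TTR = V / N = 10 / 32 = 0.3125

0.3125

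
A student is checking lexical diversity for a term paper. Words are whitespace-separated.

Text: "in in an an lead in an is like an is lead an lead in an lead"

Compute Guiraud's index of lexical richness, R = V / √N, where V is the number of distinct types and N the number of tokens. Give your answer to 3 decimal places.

1.213

N = 17, V = 5.
√N = 4.123106
R = 5 / 4.123106 = 1.213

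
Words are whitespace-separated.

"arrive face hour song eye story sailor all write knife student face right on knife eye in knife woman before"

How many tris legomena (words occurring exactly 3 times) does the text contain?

Frequencies: knife:3, face:2, eye:2, arrive:1, hour:1, song:1, story:1, sailor:1, all:1, write:1, student:1, right:1, on:1, in:1, woman:1, before:1
Words with frequency 3: knife

1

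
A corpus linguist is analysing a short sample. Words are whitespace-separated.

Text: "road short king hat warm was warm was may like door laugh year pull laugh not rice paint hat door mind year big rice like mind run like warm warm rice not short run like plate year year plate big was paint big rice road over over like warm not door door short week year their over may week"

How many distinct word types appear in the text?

Distinct types: {big, door, hat, king, laugh, like, may, mind, not, over, paint, plate, pull, rice, road, run, short, their, warm, was, week, year}
V = 22

22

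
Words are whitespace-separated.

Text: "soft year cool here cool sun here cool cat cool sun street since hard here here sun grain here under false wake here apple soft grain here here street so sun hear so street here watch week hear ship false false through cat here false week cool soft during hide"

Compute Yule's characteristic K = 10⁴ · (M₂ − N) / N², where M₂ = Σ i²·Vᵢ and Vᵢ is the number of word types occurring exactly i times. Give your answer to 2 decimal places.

Frequencies: here:10, cool:5, sun:4, false:4, soft:3, street:3, cat:2, grain:2, so:2, hear:2, week:2, year:1, since:1, hard:1, under:1, wake:1, apple:1, watch:1, ship:1, through:1, … (2 more, each freq 1)
N = 50. Frequency spectrum: V_1=11, V_2=5, V_3=2, V_4=2, V_5=1, V_10=1
M₂ = 1²·11 + 2²·5 + 3²·2 + 4²·2 + 5²·1 + 10²·1 = 206
K = 10000 × (206 − 50) / 50² = 624.00

624.00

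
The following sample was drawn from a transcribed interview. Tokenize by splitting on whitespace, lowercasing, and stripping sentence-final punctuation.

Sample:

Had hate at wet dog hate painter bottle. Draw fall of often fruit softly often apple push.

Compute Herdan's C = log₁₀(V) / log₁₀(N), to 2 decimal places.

0.96

N = 17, V = 15.
log₁₀(V) = 1.176091, log₁₀(N) = 1.230449
C = 1.176091 / 1.230449 = 0.96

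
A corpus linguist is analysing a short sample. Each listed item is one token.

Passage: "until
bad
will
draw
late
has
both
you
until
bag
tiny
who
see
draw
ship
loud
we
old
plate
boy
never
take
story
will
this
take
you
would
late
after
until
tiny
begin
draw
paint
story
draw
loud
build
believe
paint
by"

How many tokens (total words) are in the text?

42

Tokens: until, bad, will, draw, late, has, both, you, until, bag, tiny, who, see, draw, ship, loud, we, old, plate, boy, never, take, story, will, this, take, you, would, late, after, until, tiny, begin, draw, paint, story, draw, loud, build, believe, paint, by
N = 42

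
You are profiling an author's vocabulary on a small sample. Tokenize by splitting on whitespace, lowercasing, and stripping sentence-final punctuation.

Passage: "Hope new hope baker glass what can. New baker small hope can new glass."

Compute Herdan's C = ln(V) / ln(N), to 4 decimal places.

0.7374

N = 14, V = 7.
ln(V) = 1.945910, ln(N) = 2.639057
C = 1.945910 / 2.639057 = 0.7374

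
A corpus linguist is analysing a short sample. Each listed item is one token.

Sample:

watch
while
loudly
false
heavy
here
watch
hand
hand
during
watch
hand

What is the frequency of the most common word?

Frequencies: watch:3, hand:3, while:1, loudly:1, false:1, heavy:1, here:1, during:1
Most common: 'watch' with frequency 3.

3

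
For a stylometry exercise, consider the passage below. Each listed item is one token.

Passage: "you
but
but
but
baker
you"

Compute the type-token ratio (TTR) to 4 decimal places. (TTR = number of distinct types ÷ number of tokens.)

N = 6 tokens, V = 3 types.
TTR = V / N = 3 / 6 = 0.5000

0.5000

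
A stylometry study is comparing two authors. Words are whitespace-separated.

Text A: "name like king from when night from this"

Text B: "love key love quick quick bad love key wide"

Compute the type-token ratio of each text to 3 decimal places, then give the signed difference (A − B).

TTR(A) = 7/8 = 0.875
TTR(B) = 5/9 = 0.556
Difference = 0.875 − 0.556 = 0.319

0.319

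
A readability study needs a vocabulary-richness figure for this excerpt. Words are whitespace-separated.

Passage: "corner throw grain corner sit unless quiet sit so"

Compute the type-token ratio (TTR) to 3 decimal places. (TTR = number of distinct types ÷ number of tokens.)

0.778

N = 9 tokens, V = 7 types.
TTR = V / N = 7 / 9 = 0.778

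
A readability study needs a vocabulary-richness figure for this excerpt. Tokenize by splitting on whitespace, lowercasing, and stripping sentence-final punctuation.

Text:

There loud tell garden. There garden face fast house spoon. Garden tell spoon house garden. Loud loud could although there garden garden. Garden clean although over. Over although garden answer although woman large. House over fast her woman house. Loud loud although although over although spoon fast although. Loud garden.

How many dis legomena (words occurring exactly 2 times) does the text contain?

Frequencies: garden:9, although:8, loud:6, house:4, over:4, there:3, fast:3, spoon:3, tell:2, woman:2, face:1, could:1, clean:1, answer:1, large:1, her:1
Words with frequency 2: tell, woman

2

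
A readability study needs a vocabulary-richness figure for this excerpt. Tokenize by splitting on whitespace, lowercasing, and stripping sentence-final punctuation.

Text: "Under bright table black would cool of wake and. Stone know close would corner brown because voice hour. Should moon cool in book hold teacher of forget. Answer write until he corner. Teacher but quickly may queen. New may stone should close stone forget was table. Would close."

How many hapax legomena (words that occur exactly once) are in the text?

Frequencies: would:3, stone:3, close:3, table:2, cool:2, of:2, corner:2, should:2, teacher:2, forget:2, may:2, under:1, bright:1, black:1, wake:1, and:1, know:1, brown:1, because:1, voice:1, … (14 more, each freq 1)
Hapax (freq=1): and, answer, because, black, book, bright, brown, but, he, hold, hour, in, know, moon, new, queen, quickly, under, until, voice, wake, was, write

23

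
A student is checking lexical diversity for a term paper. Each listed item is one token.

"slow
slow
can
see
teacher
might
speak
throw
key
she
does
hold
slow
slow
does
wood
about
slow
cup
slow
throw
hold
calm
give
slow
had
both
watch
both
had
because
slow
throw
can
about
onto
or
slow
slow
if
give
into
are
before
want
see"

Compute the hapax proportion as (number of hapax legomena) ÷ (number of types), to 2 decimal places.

0.63

Frequencies: slow:10, throw:3, can:2, see:2, does:2, hold:2, about:2, give:2, had:2, both:2, teacher:1, might:1, speak:1, key:1, she:1, wood:1, cup:1, calm:1, watch:1, because:1, … (7 more, each freq 1)
Hapax count = 17; type count = 27.
Ratio = 17 / 27 = 0.63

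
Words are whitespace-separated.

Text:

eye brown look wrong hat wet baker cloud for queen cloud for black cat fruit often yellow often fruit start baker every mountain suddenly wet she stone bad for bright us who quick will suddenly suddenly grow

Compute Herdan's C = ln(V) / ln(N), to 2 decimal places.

N = 37, V = 28.
ln(V) = 3.332205, ln(N) = 3.610918
C = 3.332205 / 3.610918 = 0.92

0.92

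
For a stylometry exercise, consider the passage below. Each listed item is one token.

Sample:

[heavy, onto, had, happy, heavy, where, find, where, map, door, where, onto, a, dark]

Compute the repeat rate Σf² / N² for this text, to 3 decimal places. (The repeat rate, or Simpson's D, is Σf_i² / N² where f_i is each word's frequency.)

Frequencies: where:3, heavy:2, onto:2, had:1, happy:1, find:1, map:1, door:1, a:1, dark:1
Σf² = 24; N² = 196
Repeat rate = 24 / 196 = 0.122

0.122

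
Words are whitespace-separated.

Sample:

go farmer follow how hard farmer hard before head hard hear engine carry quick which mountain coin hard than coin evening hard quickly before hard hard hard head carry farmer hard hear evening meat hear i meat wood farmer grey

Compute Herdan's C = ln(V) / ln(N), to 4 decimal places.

0.8253

N = 40, V = 21.
ln(V) = 3.044522, ln(N) = 3.688879
C = 3.044522 / 3.688879 = 0.8253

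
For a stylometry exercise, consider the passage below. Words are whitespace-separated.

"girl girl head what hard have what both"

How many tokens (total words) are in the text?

8

Tokens: girl, girl, head, what, hard, have, what, both
N = 8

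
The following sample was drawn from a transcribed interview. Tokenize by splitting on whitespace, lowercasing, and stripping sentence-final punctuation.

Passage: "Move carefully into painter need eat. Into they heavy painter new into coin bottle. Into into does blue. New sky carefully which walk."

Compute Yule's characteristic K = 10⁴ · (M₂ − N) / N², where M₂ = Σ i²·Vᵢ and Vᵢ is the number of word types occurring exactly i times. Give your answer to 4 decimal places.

Frequencies: into:5, carefully:2, painter:2, new:2, move:1, need:1, eat:1, they:1, heavy:1, coin:1, bottle:1, does:1, blue:1, sky:1, which:1, walk:1
N = 23. Frequency spectrum: V_1=12, V_2=3, V_5=1
M₂ = 1²·12 + 2²·3 + 5²·1 = 49
K = 10000 × (49 − 23) / 23² = 491.4934

491.4934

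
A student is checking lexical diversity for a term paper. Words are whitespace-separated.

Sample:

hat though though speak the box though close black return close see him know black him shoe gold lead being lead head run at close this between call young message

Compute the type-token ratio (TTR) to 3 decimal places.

0.767

N = 30 tokens, V = 23 types.
TTR = V / N = 23 / 30 = 0.767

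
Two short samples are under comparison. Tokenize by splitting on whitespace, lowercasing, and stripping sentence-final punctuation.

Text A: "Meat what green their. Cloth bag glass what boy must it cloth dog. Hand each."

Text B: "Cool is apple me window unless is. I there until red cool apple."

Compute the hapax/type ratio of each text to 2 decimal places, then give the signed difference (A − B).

A: hapax=11, V=13, ratio=0.85
B: hapax=7, V=10, ratio=0.70
Difference = 0.85 − 0.70 = 0.15

0.15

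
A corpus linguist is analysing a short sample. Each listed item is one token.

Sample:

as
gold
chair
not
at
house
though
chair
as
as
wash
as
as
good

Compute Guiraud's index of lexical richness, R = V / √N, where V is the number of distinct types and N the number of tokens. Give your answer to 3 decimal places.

N = 14, V = 9.
√N = 3.741657
R = 9 / 3.741657 = 2.405

2.405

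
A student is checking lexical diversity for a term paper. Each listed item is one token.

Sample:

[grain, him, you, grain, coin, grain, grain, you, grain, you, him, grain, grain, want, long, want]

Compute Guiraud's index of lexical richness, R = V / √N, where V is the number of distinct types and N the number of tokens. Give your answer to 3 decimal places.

1.500

N = 16, V = 6.
√N = 4.000000
R = 6 / 4.000000 = 1.500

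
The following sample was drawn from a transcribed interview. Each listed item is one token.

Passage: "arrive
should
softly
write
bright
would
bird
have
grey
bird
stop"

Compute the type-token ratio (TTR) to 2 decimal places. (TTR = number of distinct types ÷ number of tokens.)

0.91

N = 11 tokens, V = 10 types.
TTR = V / N = 10 / 11 = 0.91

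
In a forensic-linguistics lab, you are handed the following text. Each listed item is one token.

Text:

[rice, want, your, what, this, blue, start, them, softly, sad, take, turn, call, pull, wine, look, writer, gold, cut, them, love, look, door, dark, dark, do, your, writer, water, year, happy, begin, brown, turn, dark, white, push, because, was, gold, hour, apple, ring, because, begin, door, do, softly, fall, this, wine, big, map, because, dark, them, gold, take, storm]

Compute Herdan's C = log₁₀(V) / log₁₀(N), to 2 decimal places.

N = 59, V = 39.
log₁₀(V) = 1.591065, log₁₀(N) = 1.770852
C = 1.591065 / 1.770852 = 0.90

0.90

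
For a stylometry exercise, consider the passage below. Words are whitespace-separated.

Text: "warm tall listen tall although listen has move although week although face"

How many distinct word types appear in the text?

Distinct types: {although, face, has, listen, move, tall, warm, week}
V = 8

8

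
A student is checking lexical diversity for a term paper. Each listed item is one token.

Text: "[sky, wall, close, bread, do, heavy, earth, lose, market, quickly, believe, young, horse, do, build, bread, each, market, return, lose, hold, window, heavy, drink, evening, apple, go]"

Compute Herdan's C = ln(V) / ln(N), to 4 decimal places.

0.9379

N = 27, V = 22.
ln(V) = 3.091042, ln(N) = 3.295837
C = 3.091042 / 3.295837 = 0.9379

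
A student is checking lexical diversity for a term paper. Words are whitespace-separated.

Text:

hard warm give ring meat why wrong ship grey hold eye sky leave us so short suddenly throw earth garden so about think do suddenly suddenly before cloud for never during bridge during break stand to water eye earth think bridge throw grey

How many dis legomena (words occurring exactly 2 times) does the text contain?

Frequencies: suddenly:3, grey:2, eye:2, so:2, throw:2, earth:2, think:2, during:2, bridge:2, hard:1, warm:1, give:1, ring:1, meat:1, why:1, wrong:1, ship:1, hold:1, sky:1, leave:1, … (13 more, each freq 1)
Words with frequency 2: bridge, during, earth, eye, grey, so, think, throw

8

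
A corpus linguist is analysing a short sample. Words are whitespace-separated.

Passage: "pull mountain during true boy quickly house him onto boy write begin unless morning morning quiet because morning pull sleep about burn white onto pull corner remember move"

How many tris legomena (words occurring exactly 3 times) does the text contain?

2

Frequencies: pull:3, morning:3, boy:2, onto:2, mountain:1, during:1, true:1, quickly:1, house:1, him:1, write:1, begin:1, unless:1, quiet:1, because:1, sleep:1, about:1, burn:1, white:1, corner:1, … (2 more, each freq 1)
Words with frequency 3: morning, pull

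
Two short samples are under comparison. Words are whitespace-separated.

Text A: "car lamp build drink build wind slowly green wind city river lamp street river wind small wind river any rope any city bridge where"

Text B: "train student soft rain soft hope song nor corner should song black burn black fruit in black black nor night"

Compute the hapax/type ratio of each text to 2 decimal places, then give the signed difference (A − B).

-0.11

A: hapax=9, V=15, ratio=0.60
B: hapax=10, V=14, ratio=0.71
Difference = 0.60 − 0.71 = -0.11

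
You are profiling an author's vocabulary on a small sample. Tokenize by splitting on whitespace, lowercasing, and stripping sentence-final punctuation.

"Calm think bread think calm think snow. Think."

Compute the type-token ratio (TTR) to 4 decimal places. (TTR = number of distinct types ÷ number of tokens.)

N = 8 tokens, V = 4 types.
TTR = V / N = 4 / 8 = 0.5000

0.5000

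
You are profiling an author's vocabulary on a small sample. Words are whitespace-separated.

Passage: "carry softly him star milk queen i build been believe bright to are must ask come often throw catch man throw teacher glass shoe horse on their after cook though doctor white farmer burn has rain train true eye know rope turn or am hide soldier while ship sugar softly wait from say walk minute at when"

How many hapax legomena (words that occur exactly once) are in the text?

Frequencies: softly:2, throw:2, carry:1, him:1, star:1, milk:1, queen:1, i:1, build:1, been:1, believe:1, bright:1, to:1, are:1, must:1, ask:1, come:1, often:1, catch:1, man:1, … (35 more, each freq 1)
Hapax (freq=1): after, am, are, ask, at, been, believe, bright, build, burn, carry, catch, come, cook, doctor, eye, farmer, from, glass, has, hide, him, horse, i, know, man, milk, minute, must, often, on, or, queen, rain, rope, say, ship, shoe, soldier, star, sugar, teacher, their, though, to, train, true, turn, wait, walk, when, while, white

53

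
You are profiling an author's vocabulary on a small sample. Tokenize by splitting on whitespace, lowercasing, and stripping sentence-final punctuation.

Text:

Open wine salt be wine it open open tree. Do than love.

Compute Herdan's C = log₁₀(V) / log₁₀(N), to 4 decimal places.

N = 12, V = 9.
log₁₀(V) = 0.954243, log₁₀(N) = 1.079181
C = 0.954243 / 1.079181 = 0.8842

0.8842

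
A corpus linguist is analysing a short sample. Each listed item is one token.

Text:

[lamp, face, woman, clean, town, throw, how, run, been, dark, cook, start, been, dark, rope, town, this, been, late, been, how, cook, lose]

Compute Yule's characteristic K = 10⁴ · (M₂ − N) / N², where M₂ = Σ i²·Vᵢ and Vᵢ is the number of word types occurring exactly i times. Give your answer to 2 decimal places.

378.07

Frequencies: been:4, town:2, how:2, dark:2, cook:2, lamp:1, face:1, woman:1, clean:1, throw:1, run:1, start:1, rope:1, this:1, late:1, lose:1
N = 23. Frequency spectrum: V_1=11, V_2=4, V_4=1
M₂ = 1²·11 + 2²·4 + 4²·1 = 43
K = 10000 × (43 − 23) / 23² = 378.07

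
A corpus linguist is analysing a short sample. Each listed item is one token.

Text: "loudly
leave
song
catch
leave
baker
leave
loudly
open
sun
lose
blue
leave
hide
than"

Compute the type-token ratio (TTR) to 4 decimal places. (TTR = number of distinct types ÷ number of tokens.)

0.7333

N = 15 tokens, V = 11 types.
TTR = V / N = 11 / 15 = 0.7333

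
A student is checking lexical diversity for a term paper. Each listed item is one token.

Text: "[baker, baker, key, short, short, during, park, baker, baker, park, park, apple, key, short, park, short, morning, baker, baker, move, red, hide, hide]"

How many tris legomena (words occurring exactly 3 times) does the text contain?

Frequencies: baker:6, short:4, park:4, key:2, hide:2, during:1, apple:1, morning:1, move:1, red:1
Words with frequency 3: (none)

0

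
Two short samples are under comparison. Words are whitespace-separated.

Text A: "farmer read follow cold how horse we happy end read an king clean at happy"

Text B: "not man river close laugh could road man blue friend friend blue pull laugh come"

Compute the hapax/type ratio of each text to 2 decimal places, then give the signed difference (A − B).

A: hapax=11, V=13, ratio=0.85
B: hapax=7, V=11, ratio=0.64
Difference = 0.85 − 0.64 = 0.21

0.21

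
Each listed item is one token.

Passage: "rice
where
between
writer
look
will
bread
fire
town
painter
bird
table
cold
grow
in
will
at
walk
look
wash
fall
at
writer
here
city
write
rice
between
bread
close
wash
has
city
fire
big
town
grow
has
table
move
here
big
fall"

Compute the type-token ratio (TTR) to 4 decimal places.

0.6047

N = 43 tokens, V = 26 types.
TTR = V / N = 26 / 43 = 0.6047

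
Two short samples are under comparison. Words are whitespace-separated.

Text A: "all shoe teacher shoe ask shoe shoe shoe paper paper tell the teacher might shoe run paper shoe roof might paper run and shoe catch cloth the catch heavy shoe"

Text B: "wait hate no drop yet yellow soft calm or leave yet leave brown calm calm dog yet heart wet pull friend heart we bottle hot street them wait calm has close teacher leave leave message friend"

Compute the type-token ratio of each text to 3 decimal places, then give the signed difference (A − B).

-0.227

TTR(A) = 14/30 = 0.467
TTR(B) = 25/36 = 0.694
Difference = 0.467 − 0.694 = -0.227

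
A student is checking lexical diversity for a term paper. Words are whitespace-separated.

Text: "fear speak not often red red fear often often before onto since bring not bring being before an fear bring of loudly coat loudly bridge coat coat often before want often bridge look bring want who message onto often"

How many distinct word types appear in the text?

Distinct types: {an, before, being, bridge, bring, coat, fear, look, loudly, message, not, of, often, onto, red, since, speak, want, who}
V = 19

19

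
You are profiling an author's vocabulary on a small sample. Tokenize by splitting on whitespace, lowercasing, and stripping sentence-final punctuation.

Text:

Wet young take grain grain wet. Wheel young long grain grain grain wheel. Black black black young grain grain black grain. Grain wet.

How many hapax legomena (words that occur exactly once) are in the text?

Frequencies: grain:9, black:4, wet:3, young:3, wheel:2, take:1, long:1
Hapax (freq=1): long, take

2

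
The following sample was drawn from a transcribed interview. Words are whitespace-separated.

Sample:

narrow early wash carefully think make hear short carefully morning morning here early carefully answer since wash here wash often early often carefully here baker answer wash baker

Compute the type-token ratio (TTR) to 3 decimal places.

0.500

N = 28 tokens, V = 14 types.
TTR = V / N = 14 / 28 = 0.500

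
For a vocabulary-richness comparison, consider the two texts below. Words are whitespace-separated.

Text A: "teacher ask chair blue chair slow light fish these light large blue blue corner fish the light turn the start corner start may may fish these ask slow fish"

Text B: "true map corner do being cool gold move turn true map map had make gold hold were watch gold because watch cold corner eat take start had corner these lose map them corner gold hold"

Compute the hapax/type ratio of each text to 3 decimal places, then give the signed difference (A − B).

-0.468

A: hapax=3, V=14, ratio=0.214
B: hapax=15, V=22, ratio=0.682
Difference = 0.214 − 0.682 = -0.468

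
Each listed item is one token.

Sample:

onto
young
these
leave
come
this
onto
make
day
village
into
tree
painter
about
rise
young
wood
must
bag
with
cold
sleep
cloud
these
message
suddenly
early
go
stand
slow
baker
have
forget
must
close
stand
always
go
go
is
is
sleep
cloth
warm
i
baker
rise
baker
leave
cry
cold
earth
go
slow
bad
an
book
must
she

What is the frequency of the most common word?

4

Frequencies: go:4, must:3, baker:3, onto:2, young:2, these:2, leave:2, rise:2, cold:2, sleep:2, stand:2, slow:2, is:2, come:1, this:1, make:1, day:1, village:1, into:1, tree:1, … (22 more, each freq 1)
Most common: 'go' with frequency 4.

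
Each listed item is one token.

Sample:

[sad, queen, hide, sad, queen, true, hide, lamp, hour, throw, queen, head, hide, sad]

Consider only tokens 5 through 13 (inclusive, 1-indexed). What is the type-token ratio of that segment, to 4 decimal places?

Segment tokens 5–13: queen, true, hide, lamp, hour, throw, queen, head, hide
Segment N = 9, segment V = 7.
TTR = 7 / 9 = 0.7778

0.7778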